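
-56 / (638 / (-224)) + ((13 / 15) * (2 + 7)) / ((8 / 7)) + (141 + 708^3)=4528461214247 / 12760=354895079.49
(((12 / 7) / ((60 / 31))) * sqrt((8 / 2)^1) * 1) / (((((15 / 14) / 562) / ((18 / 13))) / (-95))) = -7944432 / 65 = -122222.03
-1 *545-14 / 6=-1642 / 3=-547.33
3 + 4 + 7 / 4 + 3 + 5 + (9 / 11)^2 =8431 / 484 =17.42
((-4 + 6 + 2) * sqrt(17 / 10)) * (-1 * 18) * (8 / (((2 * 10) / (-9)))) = 648 * sqrt(170) / 25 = 337.96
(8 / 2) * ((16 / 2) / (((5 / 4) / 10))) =256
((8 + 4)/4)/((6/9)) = 9/2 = 4.50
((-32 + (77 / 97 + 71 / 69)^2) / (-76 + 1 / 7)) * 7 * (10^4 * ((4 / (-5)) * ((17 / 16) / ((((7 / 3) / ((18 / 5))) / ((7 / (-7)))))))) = 30574431238400 / 880992897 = 34704.52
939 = 939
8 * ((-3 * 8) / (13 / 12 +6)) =-2304 / 85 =-27.11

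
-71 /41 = -1.73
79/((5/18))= 1422/5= 284.40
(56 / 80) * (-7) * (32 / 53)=-784 / 265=-2.96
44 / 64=11 / 16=0.69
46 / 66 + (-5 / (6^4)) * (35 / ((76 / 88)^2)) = 663799 / 1286604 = 0.52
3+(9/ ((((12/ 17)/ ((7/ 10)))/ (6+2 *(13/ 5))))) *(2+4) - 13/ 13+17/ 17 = 15069/ 25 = 602.76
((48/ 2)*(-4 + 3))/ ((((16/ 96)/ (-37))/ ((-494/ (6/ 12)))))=-5264064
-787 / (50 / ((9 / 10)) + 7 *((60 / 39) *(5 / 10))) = -92079 / 7130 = -12.91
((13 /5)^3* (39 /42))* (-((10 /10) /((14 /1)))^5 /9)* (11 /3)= -0.00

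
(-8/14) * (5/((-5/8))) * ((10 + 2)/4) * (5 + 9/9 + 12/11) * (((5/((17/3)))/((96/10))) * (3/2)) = 13.41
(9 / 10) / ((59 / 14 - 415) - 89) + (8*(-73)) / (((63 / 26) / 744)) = -131740636843 / 734685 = -179315.81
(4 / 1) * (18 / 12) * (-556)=-3336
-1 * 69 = -69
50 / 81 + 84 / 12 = 617 / 81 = 7.62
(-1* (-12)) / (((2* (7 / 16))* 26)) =48 / 91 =0.53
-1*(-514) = 514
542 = 542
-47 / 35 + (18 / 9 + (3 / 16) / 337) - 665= -125374679 / 188720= -664.34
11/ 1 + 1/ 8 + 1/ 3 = 275/ 24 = 11.46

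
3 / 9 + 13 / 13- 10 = -26 / 3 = -8.67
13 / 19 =0.68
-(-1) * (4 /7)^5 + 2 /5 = 38734 /84035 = 0.46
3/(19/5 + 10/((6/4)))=45/157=0.29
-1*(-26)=26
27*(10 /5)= 54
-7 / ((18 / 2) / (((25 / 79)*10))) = -1750 / 711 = -2.46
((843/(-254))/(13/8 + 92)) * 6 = -20232/95123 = -0.21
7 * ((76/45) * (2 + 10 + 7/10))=33782/225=150.14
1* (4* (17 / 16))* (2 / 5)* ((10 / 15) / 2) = 17 / 30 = 0.57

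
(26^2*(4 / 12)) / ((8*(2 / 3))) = 169 / 4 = 42.25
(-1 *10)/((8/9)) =-45/4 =-11.25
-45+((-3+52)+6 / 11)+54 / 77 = 404 / 77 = 5.25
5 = 5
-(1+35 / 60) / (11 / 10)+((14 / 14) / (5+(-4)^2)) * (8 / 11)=-59 / 42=-1.40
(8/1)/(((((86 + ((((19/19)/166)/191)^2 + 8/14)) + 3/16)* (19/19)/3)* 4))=168885433248/2442053206681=0.07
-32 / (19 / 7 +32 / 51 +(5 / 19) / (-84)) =-868224 / 90583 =-9.58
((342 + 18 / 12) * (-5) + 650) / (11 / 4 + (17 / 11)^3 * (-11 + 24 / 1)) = -5683370 / 270117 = -21.04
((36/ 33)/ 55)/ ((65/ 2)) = 24/ 39325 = 0.00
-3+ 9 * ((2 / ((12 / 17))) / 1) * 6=150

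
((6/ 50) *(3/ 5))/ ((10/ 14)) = 63/ 625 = 0.10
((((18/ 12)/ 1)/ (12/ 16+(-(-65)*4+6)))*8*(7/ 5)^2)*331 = 778512/ 26675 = 29.19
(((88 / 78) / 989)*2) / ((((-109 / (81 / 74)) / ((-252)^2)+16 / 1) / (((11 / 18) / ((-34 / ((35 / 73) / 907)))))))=-806818320 / 595459508204294981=-0.00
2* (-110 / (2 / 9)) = -990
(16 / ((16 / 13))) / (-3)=-4.33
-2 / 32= -1 / 16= -0.06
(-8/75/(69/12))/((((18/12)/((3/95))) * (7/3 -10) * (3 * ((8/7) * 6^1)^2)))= 0.00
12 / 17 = 0.71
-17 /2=-8.50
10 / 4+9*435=7835 / 2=3917.50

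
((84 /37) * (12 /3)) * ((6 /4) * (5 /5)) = 504 /37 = 13.62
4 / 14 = 2 / 7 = 0.29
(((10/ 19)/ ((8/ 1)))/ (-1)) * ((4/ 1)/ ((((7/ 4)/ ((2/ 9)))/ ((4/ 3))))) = -160/ 3591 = -0.04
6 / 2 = 3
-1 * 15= -15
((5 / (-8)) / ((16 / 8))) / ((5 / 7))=-7 / 16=-0.44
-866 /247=-3.51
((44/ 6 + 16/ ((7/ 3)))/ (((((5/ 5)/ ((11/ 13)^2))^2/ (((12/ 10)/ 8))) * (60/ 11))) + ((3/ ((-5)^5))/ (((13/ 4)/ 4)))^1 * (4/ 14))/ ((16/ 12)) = 2994512987/ 19992700000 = 0.15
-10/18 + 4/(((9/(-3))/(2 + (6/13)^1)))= -449/117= -3.84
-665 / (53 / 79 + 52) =-2765 / 219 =-12.63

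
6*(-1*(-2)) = 12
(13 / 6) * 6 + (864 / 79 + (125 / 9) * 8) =135.05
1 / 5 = 0.20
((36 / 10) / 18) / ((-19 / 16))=-16 / 95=-0.17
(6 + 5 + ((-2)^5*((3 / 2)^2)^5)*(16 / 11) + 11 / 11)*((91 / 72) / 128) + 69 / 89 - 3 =-172081537 / 6014976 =-28.61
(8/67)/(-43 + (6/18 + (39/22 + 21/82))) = -10824/3683861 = -0.00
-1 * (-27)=27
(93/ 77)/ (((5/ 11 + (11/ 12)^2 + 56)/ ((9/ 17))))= 120528/ 10799845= 0.01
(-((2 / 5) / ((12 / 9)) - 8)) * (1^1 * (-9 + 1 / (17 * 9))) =-52976 / 765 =-69.25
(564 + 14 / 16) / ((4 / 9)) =40671 / 32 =1270.97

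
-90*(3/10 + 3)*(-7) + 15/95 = 39504/19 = 2079.16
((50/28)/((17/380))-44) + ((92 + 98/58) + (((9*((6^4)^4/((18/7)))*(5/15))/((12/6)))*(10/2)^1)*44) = 1249408453964576749/3451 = 362042438123609.61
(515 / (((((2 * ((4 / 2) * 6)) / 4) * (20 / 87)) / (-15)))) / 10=-8961 / 16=-560.06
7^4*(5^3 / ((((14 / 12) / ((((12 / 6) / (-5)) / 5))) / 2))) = -41160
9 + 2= 11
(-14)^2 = 196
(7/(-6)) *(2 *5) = -35/3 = -11.67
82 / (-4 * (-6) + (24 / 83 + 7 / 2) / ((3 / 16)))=10209 / 5504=1.85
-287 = -287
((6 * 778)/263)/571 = 4668/150173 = 0.03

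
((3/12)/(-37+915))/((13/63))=63/45656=0.00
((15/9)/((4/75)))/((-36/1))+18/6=2.13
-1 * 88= -88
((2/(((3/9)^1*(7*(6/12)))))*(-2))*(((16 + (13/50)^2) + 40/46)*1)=-5843322/100625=-58.07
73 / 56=1.30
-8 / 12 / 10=-1 / 15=-0.07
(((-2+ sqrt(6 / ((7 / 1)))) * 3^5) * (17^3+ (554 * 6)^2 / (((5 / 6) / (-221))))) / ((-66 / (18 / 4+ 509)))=-110796898482387 / 10+ 110796898482387 * sqrt(42) / 140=-5950790067866.06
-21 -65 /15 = -76 /3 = -25.33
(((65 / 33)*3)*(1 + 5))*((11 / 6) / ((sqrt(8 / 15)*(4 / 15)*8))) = 975*sqrt(30) / 128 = 41.72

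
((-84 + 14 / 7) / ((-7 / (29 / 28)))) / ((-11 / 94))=-55883 / 539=-103.68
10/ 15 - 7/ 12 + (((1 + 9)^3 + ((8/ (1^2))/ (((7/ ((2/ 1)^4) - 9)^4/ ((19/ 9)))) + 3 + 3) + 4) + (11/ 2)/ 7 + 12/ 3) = 90093645670883/ 88773390972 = 1014.87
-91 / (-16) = 91 / 16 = 5.69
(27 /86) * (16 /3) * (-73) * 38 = -199728 /43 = -4644.84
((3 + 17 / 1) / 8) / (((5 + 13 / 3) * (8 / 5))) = 75 / 448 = 0.17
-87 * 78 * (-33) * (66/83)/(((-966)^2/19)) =7800507/2151443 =3.63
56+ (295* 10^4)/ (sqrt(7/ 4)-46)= -542326408/ 8457-5900000* sqrt(7)/ 8457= -65973.32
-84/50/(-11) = 42/275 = 0.15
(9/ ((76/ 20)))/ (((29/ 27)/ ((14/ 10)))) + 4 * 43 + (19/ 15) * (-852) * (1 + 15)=-47088771/ 2755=-17092.11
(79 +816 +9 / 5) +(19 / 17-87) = 68928 / 85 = 810.92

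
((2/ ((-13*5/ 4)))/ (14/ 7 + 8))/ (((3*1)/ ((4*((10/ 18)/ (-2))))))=8/ 1755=0.00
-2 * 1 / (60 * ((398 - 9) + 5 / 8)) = -4 / 46755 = -0.00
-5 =-5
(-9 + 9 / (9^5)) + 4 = -32804 / 6561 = -5.00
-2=-2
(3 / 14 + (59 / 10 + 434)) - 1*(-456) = 31364 / 35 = 896.11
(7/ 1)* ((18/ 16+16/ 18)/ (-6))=-1015/ 432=-2.35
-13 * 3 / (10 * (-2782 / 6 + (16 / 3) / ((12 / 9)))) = 117 / 13790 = 0.01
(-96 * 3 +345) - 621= -564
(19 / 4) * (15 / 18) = 95 / 24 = 3.96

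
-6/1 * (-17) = 102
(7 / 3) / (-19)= -7 / 57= -0.12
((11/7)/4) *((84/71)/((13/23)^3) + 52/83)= 255584032/90628447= 2.82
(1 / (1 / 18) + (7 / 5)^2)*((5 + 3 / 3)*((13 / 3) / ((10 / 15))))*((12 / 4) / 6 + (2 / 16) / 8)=401.38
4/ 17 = 0.24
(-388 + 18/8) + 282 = -415/4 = -103.75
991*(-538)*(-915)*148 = 72200256360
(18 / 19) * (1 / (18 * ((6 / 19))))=1 / 6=0.17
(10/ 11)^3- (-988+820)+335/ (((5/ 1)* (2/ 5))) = 895101/ 2662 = 336.25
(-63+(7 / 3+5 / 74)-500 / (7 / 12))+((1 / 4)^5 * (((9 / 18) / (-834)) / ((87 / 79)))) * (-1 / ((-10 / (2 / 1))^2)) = -883030318213139 / 962177126400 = -917.74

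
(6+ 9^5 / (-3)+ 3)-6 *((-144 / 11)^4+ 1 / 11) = -2867945196 / 14641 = -195884.52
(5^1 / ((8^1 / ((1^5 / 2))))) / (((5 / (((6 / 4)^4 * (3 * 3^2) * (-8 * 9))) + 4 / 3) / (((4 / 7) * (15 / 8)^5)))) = 74733890625 / 24069799936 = 3.10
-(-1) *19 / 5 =19 / 5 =3.80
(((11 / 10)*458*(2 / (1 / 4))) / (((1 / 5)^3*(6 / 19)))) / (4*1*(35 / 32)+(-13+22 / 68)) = -650909600 / 3387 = -192178.80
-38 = -38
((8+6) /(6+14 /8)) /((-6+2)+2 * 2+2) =28 /31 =0.90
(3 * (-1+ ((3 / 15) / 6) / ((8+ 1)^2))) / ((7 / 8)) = -1388 / 405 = -3.43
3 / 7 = 0.43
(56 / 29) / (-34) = -28 / 493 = -0.06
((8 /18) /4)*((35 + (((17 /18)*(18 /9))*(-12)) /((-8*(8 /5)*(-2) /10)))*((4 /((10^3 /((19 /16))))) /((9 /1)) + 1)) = 9040769 /3110400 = 2.91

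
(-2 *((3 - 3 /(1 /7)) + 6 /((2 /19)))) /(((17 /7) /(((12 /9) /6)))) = -364 /51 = -7.14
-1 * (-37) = 37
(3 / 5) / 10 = 3 / 50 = 0.06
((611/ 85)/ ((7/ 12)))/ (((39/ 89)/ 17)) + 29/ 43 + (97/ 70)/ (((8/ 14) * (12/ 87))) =4780485/ 9632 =496.31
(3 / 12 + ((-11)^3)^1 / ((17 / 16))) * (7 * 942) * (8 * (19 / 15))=-7113488508 / 85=-83688100.09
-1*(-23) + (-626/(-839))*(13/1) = 27435/839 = 32.70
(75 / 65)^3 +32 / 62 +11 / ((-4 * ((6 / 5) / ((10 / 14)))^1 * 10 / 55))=-159058603 / 22883952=-6.95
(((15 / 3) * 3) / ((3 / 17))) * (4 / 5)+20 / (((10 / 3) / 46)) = 344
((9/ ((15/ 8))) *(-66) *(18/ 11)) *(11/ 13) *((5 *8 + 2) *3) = -3592512/ 65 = -55269.42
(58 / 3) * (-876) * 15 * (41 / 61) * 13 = -135403320 / 61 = -2219726.56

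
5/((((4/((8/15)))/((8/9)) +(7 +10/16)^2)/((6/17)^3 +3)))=4785600/20934293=0.23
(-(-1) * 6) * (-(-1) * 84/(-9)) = -56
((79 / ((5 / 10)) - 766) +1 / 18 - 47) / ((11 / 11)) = -11789 / 18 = -654.94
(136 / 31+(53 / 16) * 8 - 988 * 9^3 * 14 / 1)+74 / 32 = -5001413421 / 496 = -10083494.80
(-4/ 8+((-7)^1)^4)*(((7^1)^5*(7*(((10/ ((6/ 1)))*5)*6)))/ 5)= 2824164245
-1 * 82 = -82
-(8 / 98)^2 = -16 / 2401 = -0.01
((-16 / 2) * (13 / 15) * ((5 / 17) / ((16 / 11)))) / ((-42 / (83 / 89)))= 11869 / 381276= 0.03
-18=-18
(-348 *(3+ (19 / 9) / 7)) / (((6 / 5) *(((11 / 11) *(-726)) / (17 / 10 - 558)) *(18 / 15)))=-41945020 / 68607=-611.38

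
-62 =-62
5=5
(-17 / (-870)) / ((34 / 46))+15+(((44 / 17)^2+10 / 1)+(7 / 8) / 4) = 31.94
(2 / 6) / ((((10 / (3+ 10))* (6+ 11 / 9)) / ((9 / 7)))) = 27 / 350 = 0.08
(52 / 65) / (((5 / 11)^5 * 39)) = 644204 / 609375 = 1.06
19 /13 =1.46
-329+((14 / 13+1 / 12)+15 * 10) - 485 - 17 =-106055 / 156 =-679.84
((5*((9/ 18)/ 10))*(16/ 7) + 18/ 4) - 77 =-1007/ 14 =-71.93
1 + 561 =562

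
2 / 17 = 0.12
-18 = -18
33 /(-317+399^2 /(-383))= -12639 /280612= -0.05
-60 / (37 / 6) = -360 / 37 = -9.73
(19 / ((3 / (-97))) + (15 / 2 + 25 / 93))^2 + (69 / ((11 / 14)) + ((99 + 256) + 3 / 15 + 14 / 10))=77879713587 / 211420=368364.93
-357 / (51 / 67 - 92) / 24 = 0.16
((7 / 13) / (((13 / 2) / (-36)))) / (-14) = 36 / 169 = 0.21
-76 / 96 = -19 / 24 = -0.79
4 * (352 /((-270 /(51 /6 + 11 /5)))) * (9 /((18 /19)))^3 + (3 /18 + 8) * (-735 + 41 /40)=-581411347 /10800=-53834.38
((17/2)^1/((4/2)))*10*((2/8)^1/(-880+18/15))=-425/35152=-0.01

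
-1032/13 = -79.38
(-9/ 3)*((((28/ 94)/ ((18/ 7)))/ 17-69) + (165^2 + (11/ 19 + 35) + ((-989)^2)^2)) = -130715794956748360/ 45543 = -2870162153497.76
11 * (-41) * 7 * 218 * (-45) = 30970170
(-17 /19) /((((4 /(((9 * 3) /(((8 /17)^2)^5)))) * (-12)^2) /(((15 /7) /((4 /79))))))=-121836591373635315 /36558761623552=-3332.62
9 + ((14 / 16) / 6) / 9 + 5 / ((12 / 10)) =5695 / 432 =13.18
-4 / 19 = -0.21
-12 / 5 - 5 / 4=-73 / 20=-3.65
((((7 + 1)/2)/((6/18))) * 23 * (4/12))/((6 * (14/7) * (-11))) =-23/33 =-0.70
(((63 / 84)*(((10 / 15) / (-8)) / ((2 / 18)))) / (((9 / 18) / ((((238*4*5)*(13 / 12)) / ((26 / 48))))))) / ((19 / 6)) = -64260 / 19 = -3382.11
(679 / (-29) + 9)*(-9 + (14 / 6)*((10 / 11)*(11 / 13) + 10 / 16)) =82.83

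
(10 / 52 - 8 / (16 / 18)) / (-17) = 229 / 442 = 0.52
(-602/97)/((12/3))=-301/194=-1.55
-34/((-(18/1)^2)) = 17/162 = 0.10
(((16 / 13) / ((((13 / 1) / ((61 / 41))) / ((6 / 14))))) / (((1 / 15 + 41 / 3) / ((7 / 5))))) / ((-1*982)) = -2196 / 350420317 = -0.00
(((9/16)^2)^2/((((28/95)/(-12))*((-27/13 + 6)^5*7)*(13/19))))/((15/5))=-1391920335/4559535669248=-0.00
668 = 668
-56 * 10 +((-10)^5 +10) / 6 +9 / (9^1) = -17224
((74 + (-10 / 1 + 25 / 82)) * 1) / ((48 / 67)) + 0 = 353291 / 3936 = 89.76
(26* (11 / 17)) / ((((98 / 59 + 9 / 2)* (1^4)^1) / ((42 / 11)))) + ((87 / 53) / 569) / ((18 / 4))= 11658447998 / 1118131089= 10.43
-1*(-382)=382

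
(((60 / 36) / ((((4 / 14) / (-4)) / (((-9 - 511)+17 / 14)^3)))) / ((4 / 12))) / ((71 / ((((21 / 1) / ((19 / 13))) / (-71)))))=-27858287.38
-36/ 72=-1/ 2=-0.50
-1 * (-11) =11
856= 856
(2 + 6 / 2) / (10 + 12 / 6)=5 / 12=0.42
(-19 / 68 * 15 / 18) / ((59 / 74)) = -3515 / 12036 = -0.29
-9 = -9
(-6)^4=1296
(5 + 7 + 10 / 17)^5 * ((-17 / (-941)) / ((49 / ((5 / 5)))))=116.54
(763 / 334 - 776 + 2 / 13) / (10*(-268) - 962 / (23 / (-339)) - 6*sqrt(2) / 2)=-0.07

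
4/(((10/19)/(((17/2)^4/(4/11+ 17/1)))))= 17455889/7640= 2284.80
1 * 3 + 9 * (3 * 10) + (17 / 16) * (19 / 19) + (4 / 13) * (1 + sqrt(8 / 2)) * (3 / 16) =57041 / 208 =274.24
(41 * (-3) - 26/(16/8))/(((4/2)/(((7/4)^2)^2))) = -40817/64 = -637.77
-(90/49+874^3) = -32713753666/49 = -667627625.84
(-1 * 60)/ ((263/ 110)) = -25.10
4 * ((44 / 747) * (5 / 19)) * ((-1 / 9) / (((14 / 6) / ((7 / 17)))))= -880 / 723843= -0.00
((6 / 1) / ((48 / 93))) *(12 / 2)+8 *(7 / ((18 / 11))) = 3743 / 36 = 103.97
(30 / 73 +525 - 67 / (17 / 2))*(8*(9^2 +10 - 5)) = 441870064 / 1241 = 356059.68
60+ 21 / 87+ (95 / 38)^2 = 7713 / 116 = 66.49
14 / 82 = 7 / 41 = 0.17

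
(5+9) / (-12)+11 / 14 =-8 / 21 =-0.38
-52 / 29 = -1.79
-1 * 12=-12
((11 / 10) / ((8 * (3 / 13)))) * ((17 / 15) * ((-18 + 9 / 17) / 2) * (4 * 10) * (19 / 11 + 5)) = -15873 / 10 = -1587.30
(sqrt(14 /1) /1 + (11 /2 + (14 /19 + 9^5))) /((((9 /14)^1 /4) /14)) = 784 *sqrt(14) /9 + 293228936 /57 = 5144693.24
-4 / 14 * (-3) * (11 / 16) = 0.59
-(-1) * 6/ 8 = 3/ 4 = 0.75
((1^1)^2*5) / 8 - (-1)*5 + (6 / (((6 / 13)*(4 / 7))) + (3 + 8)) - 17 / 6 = 877 / 24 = 36.54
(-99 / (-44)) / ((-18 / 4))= -1 / 2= -0.50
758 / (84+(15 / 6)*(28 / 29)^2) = 318739 / 36302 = 8.78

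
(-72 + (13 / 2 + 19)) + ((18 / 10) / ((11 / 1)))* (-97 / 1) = -6861 / 110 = -62.37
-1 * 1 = -1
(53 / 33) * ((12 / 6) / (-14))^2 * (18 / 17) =318 / 9163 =0.03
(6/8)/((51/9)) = 9/68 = 0.13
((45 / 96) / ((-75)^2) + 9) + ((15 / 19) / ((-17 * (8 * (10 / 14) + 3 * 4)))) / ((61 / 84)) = 65939794793 / 7329516000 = 9.00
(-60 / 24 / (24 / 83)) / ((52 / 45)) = -6225 / 832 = -7.48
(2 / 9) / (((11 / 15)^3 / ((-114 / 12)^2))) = 135375 / 2662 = 50.85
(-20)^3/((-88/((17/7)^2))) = 289000/539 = 536.18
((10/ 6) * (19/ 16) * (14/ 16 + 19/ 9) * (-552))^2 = 220688550625/ 20736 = 10642773.47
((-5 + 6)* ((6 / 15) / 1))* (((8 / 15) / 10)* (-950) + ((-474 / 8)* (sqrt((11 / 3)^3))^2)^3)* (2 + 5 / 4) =-15113282261829089 / 466560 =-32393008963.11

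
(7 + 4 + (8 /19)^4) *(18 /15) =8625762 /651605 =13.24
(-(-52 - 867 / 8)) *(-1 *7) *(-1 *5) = 5613.12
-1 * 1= -1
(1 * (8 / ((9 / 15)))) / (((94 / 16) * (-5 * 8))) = -8 / 141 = -0.06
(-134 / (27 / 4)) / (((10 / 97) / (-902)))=23448392 / 135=173691.79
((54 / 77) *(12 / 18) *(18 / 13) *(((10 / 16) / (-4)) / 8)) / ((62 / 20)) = -0.00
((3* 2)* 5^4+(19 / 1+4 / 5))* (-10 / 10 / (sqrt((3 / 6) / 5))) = -11921.15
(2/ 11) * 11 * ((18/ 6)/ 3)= 2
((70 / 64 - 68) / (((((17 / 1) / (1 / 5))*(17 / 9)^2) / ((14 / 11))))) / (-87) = 404649 / 125379760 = 0.00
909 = 909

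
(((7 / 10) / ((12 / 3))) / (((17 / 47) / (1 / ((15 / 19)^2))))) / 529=118769 / 80937000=0.00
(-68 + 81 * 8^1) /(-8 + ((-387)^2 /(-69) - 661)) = -1334 /6531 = -0.20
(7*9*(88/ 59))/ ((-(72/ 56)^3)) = -211288/ 4779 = -44.21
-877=-877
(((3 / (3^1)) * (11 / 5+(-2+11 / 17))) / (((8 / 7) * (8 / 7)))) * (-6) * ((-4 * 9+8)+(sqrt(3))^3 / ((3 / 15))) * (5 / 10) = 9261 / 170-3969 * sqrt(3) / 136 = 3.93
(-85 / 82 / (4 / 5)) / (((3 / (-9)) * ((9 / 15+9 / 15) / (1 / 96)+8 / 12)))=19125 / 570064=0.03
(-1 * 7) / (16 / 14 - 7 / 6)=294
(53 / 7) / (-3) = -53 / 21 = -2.52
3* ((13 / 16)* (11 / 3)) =8.94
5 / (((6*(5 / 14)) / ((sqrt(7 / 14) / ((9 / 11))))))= 77*sqrt(2) / 54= 2.02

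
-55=-55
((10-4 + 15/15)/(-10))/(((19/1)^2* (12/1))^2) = -7/187662240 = -0.00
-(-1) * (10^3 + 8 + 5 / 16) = 16133 / 16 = 1008.31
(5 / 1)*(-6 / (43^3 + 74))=-10 / 26527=-0.00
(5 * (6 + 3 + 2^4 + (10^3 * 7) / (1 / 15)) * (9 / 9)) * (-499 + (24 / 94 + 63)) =-10754560000 / 47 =-228820425.53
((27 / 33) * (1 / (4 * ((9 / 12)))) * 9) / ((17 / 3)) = 81 / 187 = 0.43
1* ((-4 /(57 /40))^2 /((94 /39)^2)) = 1.36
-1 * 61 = -61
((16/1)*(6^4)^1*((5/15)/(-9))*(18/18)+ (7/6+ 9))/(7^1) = -4547/42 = -108.26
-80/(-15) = 16/3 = 5.33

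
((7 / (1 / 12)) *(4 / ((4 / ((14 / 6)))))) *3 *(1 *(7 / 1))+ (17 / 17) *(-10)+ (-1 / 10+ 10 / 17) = 698103 / 170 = 4106.49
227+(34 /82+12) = 9816 /41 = 239.41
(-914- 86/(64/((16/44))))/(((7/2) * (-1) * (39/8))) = 53650/1001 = 53.60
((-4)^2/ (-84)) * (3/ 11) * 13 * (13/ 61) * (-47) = 31772/ 4697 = 6.76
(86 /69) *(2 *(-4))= -688 /69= -9.97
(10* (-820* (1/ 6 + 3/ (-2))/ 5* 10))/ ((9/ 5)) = 328000/ 27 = 12148.15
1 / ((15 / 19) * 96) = 19 / 1440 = 0.01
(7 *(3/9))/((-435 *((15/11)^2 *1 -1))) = -847/135720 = -0.01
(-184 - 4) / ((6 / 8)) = -752 / 3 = -250.67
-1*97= -97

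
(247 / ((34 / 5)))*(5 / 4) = 6175 / 136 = 45.40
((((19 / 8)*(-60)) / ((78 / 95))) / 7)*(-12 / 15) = 1805 / 91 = 19.84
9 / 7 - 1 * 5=-26 / 7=-3.71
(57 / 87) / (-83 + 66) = -19 / 493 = -0.04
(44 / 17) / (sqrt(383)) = 44 * sqrt(383) / 6511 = 0.13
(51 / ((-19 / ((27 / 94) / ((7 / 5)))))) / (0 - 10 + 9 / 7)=6885 / 108946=0.06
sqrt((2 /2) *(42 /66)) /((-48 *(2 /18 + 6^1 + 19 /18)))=-sqrt(77) /3784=-0.00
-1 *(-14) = 14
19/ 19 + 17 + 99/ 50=999/ 50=19.98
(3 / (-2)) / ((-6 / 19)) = 19 / 4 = 4.75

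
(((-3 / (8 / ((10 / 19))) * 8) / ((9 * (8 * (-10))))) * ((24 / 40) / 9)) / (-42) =-1 / 287280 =-0.00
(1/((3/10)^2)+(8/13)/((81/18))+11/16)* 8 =22343/234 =95.48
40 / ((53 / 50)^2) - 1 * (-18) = 150562 / 2809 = 53.60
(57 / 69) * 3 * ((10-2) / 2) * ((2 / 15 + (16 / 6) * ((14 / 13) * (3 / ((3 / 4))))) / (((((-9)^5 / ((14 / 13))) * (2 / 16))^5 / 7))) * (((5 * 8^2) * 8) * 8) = -87020504973221822464 / 79698598765677235949439346525143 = -0.00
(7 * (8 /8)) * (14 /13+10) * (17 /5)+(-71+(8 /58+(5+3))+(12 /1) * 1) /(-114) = 56747491 /214890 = 264.08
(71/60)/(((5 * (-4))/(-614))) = 21797/600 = 36.33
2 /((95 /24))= 48 /95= 0.51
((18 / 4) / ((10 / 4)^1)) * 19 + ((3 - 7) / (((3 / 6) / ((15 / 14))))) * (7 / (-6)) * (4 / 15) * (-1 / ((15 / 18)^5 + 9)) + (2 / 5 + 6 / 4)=26184989 / 731090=35.82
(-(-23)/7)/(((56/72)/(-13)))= -2691/49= -54.92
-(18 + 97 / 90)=-1717 / 90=-19.08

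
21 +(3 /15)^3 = 2626 /125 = 21.01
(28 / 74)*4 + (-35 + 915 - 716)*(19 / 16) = 196.26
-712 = -712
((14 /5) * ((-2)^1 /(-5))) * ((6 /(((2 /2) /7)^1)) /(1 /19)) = 22344 /25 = 893.76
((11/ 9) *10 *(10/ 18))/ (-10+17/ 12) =-2200/ 2781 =-0.79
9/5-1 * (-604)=3029/5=605.80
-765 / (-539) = 765 / 539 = 1.42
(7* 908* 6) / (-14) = -2724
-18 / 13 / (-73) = 18 / 949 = 0.02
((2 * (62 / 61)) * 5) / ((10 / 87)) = 5394 / 61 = 88.43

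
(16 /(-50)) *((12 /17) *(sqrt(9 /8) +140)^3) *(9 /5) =-474244848 /425 - 38103129 *sqrt(2) /2125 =-1141228.33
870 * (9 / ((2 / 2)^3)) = 7830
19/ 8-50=-381/ 8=-47.62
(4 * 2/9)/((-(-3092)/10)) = 20/6957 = 0.00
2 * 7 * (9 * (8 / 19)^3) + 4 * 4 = 174256 / 6859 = 25.41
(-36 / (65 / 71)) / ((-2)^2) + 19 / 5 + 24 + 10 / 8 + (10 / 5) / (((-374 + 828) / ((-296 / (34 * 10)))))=19.22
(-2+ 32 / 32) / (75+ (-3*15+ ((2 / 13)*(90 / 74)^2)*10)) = -17797 / 574410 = -0.03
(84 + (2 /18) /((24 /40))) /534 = 2273 /14418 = 0.16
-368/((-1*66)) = 184/33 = 5.58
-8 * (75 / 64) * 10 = -375 / 4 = -93.75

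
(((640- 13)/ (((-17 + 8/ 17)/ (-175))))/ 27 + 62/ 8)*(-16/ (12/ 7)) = -17958493/ 7587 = -2367.01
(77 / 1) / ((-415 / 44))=-3388 / 415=-8.16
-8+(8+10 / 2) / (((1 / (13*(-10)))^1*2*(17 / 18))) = -15346 / 17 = -902.71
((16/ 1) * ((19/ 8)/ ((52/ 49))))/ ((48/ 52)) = 931/ 24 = 38.79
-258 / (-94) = 129 / 47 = 2.74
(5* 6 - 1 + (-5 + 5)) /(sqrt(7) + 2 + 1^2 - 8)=-145 /18 - 29* sqrt(7) /18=-12.32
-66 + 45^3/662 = 47433/662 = 71.65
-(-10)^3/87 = 1000/87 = 11.49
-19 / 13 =-1.46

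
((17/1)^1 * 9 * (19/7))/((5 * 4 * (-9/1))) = -323/140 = -2.31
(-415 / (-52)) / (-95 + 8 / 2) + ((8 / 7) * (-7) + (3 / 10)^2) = -236532 / 29575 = -8.00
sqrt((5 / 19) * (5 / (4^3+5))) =5 * sqrt(1311) / 1311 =0.14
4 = 4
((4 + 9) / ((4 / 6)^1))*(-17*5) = -3315 / 2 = -1657.50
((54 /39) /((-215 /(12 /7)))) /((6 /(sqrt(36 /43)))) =-216 *sqrt(43) /841295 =-0.00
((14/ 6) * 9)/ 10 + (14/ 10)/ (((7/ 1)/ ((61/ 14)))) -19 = -561/ 35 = -16.03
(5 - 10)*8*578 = -23120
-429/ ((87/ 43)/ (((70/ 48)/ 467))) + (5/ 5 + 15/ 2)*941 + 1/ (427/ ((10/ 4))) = 1110010044779/ 138788664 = 7997.84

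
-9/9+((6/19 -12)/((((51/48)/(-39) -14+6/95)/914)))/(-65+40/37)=-5076285047/391545143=-12.96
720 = 720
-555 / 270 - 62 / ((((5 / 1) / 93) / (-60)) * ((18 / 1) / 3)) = 207539 / 18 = 11529.94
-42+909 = 867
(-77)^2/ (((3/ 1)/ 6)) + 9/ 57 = 225305/ 19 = 11858.16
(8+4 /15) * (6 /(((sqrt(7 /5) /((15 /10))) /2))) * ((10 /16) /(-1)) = -93 * sqrt(35) /7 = -78.60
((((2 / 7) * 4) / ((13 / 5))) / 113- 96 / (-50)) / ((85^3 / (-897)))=-34126296 / 12144321875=-0.00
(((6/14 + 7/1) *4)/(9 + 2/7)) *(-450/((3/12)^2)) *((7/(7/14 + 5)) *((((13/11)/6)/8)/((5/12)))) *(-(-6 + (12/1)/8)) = -943488/121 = -7797.42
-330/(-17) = 330/17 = 19.41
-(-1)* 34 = 34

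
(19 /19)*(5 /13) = 0.38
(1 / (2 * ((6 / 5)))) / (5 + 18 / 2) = 5 / 168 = 0.03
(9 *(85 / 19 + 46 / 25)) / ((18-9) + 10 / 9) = 242919 / 43225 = 5.62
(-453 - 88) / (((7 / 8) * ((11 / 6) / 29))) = -753072 / 77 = -9780.16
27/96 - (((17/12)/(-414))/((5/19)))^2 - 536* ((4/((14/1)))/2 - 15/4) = 8352038509247/4319179200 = 1933.71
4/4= 1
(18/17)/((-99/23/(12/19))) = -552/3553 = -0.16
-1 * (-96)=96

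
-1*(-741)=741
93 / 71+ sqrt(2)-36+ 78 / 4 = -2157 / 142+ sqrt(2) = -13.78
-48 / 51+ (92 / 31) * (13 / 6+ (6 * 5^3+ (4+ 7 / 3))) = 1185798 / 527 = 2250.09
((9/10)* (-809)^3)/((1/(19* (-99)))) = 8963484458841/10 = 896348445884.10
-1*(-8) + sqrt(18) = 3*sqrt(2) + 8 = 12.24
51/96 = 17/32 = 0.53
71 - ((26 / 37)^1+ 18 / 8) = 10071 / 148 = 68.05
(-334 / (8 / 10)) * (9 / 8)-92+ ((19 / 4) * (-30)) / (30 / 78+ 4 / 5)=-681.98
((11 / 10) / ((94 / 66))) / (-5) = -363 / 2350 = -0.15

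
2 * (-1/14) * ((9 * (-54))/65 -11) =1201/455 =2.64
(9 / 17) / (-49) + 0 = -9 / 833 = -0.01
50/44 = 25/22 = 1.14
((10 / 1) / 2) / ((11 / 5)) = 25 / 11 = 2.27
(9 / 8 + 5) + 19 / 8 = 17 / 2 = 8.50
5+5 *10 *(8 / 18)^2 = 1205 / 81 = 14.88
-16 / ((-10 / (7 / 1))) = 56 / 5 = 11.20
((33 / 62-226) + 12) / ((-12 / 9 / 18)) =357345 / 124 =2881.81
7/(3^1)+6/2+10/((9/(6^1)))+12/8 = 27/2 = 13.50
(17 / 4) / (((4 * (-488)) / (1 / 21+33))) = -5899 / 81984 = -0.07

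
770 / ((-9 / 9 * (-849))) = 770 / 849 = 0.91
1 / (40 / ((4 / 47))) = 1 / 470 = 0.00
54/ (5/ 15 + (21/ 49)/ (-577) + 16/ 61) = 19956699/ 219851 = 90.77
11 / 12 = 0.92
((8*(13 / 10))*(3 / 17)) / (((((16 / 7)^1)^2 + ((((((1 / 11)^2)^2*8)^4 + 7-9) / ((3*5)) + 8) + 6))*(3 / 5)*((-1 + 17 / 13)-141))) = -5707645695003615978615 / 5011932046873358160643652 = -0.00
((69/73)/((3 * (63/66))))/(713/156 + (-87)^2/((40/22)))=65780/830545163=0.00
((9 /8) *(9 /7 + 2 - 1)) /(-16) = -9 /56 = -0.16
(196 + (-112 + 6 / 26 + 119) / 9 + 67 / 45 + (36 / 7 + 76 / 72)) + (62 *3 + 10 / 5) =3214499 / 8190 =392.49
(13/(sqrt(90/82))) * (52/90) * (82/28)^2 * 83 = 23579387 * sqrt(205)/66150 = 5103.63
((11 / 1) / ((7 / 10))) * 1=110 / 7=15.71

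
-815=-815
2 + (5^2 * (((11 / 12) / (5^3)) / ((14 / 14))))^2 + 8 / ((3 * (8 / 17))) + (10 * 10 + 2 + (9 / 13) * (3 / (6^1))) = 5150173 / 46800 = 110.05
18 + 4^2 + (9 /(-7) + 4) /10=34.27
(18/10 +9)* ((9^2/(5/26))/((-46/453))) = -25758486/575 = -44797.37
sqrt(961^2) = 961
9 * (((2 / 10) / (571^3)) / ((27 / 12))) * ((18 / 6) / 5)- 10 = -46542352738 / 4654235275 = -10.00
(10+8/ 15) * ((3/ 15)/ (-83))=-158/ 6225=-0.03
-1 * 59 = -59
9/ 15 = 3/ 5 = 0.60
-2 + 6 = 4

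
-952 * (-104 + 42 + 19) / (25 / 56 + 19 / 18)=20631744 / 757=27254.62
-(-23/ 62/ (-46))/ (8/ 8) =-1/ 124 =-0.01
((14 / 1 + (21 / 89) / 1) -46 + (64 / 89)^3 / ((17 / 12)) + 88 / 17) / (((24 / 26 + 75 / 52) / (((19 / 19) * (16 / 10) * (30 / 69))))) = -7.74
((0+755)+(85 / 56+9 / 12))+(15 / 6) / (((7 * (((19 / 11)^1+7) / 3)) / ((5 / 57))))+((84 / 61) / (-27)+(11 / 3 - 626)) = 630372893 / 4673088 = 134.89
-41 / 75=-0.55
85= 85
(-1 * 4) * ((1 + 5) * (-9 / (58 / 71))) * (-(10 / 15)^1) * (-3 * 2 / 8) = 3834 / 29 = 132.21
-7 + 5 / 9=-58 / 9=-6.44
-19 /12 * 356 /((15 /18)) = -3382 /5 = -676.40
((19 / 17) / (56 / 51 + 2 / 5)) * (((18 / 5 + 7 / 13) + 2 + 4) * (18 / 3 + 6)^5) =4673438208 / 2483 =1882174.07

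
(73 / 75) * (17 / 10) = 1241 / 750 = 1.65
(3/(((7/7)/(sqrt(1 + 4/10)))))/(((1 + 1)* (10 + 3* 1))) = 3* sqrt(35)/130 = 0.14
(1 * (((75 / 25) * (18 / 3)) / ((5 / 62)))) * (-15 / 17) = -3348 / 17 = -196.94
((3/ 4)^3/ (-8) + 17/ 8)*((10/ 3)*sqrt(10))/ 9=5305*sqrt(10)/ 6912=2.43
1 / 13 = 0.08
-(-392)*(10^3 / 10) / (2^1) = 19600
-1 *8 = -8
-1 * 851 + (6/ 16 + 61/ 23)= -156027/ 184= -847.97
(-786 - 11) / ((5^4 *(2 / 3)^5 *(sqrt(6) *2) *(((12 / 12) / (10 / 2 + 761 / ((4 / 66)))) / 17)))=-27571713687 *sqrt(6) / 160000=-422103.94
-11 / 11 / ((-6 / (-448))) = -224 / 3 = -74.67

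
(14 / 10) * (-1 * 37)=-259 / 5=-51.80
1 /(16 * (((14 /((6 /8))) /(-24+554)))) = 795 /448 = 1.77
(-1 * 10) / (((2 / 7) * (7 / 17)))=-85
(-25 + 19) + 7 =1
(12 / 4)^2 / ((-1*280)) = -9 / 280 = -0.03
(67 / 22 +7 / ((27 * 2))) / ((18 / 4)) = 1886 / 2673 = 0.71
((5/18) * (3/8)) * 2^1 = 5/24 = 0.21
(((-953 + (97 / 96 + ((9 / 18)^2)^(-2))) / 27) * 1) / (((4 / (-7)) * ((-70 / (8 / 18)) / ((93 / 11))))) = -557101 / 171072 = -3.26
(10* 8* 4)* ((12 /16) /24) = 10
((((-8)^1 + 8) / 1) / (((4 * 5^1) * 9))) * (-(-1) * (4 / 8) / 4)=0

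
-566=-566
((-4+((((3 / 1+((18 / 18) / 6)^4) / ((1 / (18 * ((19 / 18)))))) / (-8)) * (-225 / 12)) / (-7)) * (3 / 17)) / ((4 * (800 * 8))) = -2234347 / 14037811200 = -0.00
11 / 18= 0.61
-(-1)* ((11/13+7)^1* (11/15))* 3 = 1122/65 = 17.26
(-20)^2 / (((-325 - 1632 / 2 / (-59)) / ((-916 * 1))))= 21617600 / 18359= 1177.49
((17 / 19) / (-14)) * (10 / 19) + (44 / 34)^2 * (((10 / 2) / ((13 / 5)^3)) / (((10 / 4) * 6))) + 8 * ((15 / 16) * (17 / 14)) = 175310174285 / 19253708292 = 9.11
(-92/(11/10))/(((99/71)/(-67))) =4018.77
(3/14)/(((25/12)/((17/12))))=51/350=0.15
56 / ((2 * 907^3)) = 28 / 746142643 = 0.00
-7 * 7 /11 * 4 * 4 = -784 /11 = -71.27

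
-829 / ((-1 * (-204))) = -829 / 204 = -4.06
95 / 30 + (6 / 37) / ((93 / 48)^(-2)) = 53641 / 14208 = 3.78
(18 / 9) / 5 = 2 / 5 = 0.40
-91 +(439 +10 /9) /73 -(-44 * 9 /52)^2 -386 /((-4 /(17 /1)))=332551571 /222066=1497.53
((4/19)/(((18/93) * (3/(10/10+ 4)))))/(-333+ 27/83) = -12865/2360826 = -0.01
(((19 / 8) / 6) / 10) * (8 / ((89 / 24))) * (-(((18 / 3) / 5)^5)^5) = -1080350945137328652288 / 132620334625244140625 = -8.15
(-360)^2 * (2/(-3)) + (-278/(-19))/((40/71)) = -32822131/380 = -86374.03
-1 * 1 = -1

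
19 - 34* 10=-321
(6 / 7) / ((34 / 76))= 228 / 119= 1.92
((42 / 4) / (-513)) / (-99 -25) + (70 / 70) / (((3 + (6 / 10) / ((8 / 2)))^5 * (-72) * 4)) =6475855801 / 42087248915544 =0.00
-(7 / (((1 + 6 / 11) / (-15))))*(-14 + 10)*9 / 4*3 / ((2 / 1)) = -31185 / 34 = -917.21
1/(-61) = -1/61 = -0.02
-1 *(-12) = 12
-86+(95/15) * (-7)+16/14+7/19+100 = -11500/399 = -28.82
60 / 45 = 4 / 3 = 1.33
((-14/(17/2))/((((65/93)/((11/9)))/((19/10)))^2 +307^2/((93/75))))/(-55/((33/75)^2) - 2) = 1847007404/24384798293845575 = 0.00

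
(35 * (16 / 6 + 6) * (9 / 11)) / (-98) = -195 / 77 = -2.53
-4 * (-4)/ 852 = 4/ 213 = 0.02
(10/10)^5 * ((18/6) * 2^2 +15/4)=63/4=15.75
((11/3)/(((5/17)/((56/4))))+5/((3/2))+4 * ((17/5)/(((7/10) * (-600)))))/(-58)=-31121/10150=-3.07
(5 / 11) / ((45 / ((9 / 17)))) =1 / 187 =0.01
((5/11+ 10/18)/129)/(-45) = -20/114939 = -0.00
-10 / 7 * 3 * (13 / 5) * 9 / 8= -351 / 28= -12.54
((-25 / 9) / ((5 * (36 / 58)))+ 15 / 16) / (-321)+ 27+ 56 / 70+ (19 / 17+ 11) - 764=-25604541427 / 35361360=-724.08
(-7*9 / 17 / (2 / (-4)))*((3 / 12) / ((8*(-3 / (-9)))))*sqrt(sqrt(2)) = 189*2^(1 / 4) / 272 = 0.83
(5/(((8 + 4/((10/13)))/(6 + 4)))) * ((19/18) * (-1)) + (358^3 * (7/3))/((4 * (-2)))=-7949182229/594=-13382461.66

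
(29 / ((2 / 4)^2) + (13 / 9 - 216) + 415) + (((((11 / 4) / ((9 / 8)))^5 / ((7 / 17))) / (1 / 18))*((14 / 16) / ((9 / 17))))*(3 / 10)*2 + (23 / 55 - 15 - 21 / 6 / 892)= 4085.33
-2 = -2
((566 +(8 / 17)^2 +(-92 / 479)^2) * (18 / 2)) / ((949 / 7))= 2365505884602 / 62926718101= 37.59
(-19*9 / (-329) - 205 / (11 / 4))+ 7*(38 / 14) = -199138 / 3619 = -55.03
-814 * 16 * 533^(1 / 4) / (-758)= 6512 * 533^(1 / 4) / 379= 82.56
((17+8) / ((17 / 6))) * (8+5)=1950 / 17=114.71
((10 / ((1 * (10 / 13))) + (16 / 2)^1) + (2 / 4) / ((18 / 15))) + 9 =365 / 12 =30.42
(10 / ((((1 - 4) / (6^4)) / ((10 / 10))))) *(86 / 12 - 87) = 344880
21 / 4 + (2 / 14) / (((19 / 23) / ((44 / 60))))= 42907 / 7980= 5.38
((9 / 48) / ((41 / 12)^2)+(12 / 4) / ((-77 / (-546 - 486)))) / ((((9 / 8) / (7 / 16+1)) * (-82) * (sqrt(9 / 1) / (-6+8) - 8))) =13305385 / 137979842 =0.10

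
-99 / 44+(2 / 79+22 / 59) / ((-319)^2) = -147198785 / 65421796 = -2.25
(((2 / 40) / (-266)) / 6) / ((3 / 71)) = -71 / 95760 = -0.00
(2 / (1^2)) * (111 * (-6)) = -1332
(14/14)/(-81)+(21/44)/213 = -2557/253044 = -0.01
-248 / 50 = -4.96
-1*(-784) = 784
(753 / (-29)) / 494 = -753 / 14326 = -0.05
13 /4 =3.25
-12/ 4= -3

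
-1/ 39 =-0.03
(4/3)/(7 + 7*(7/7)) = 2/21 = 0.10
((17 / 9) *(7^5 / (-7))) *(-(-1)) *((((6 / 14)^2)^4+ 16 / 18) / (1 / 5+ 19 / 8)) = -31400670760 / 20031543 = -1567.56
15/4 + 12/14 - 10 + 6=17/28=0.61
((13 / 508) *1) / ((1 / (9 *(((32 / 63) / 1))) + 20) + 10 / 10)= 104 / 86233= 0.00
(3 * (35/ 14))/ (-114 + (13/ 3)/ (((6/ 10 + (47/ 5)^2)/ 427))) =-50040/ 621833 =-0.08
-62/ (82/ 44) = -1364/ 41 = -33.27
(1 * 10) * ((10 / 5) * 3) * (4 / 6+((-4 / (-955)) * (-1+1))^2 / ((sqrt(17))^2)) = 40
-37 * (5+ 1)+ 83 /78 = -17233 /78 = -220.94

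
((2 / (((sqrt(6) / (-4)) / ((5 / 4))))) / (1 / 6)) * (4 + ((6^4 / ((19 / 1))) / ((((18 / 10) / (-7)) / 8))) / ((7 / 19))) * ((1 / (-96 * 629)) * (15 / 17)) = -35975 * sqrt(6) / 42772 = -2.06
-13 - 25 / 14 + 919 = 12659 / 14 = 904.21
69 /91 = 0.76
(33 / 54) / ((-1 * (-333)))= 11 / 5994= 0.00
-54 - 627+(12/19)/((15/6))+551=-12326/95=-129.75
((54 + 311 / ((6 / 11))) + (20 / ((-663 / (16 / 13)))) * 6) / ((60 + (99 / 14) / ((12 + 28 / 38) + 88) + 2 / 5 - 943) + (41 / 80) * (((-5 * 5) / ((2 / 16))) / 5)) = -21833756350 / 31599848319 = -0.69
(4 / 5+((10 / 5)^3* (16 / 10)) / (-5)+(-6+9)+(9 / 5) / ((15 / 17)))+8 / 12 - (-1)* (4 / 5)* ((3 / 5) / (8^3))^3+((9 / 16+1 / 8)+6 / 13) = 4167722599453 / 817889280000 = 5.10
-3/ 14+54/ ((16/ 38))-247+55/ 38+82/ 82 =-61987/ 532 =-116.52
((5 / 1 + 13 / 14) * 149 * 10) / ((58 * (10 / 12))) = 37101 / 203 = 182.76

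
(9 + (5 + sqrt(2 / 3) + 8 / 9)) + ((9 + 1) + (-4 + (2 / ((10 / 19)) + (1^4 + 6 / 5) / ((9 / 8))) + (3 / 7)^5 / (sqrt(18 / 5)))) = 81 * sqrt(10) / 33614 + sqrt(6) / 3 + 1199 / 45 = 27.47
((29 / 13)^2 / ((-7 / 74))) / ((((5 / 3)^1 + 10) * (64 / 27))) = -2520477 / 1324960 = -1.90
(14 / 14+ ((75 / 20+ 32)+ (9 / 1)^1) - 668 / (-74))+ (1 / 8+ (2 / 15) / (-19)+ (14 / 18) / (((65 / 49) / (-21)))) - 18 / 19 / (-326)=507497479 / 11917256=42.59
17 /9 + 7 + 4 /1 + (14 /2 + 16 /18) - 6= 133 /9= 14.78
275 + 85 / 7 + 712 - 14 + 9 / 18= 13799 / 14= 985.64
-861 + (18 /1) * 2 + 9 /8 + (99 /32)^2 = -833847 /1024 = -814.30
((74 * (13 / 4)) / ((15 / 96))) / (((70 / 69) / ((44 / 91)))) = 898656 / 1225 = 733.60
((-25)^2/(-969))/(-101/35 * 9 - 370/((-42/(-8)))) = 21875/3271021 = 0.01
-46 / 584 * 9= -207 / 292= -0.71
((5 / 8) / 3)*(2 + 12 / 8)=35 / 48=0.73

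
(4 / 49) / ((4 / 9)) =9 / 49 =0.18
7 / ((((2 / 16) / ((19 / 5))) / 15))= 3192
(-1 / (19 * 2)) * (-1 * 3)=3 / 38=0.08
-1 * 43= -43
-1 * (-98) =98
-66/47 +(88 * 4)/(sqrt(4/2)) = -66/47 +176 * sqrt(2) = 247.50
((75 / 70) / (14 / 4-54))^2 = 225 / 499849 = 0.00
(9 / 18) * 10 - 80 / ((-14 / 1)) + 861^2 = 5189322 / 7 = 741331.71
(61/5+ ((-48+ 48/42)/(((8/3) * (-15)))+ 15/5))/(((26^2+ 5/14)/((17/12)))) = 191/5570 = 0.03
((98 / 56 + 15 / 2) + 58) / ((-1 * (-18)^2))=-0.21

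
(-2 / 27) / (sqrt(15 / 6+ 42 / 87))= -2 * sqrt(10034) / 4671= -0.04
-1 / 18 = -0.06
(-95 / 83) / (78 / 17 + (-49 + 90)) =-323 / 12865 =-0.03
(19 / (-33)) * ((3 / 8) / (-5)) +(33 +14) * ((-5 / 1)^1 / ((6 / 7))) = -361843 / 1320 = -274.12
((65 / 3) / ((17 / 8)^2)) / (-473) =-0.01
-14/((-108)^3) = 7/629856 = 0.00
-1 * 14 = -14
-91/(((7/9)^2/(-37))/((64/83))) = 2493504/581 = 4291.75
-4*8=-32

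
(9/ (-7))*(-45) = 405/ 7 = 57.86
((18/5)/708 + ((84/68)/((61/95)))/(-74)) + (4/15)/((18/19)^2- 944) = -61259680936/2890213029975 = -0.02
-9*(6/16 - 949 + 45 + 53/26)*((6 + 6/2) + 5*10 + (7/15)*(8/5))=252096579/520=484801.11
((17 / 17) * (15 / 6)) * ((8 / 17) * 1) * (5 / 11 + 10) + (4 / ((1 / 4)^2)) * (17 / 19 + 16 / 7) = 5368364 / 24871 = 215.85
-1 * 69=-69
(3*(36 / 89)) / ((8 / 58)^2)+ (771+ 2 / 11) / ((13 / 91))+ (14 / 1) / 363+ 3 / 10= 3529471907 / 646140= 5462.40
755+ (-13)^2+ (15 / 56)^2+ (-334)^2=352737505 / 3136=112480.07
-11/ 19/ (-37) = 11/ 703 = 0.02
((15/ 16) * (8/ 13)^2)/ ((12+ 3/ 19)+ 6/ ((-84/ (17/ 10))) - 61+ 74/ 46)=-1223600/ 163207187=-0.01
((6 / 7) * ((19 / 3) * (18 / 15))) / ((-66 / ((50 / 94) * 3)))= -570 / 3619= -0.16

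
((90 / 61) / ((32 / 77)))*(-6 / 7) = -1485 / 488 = -3.04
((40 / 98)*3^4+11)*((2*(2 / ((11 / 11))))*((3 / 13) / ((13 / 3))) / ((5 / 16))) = 1243584 / 41405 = 30.03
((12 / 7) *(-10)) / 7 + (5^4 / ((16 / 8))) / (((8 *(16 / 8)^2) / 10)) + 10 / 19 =2852095 / 29792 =95.73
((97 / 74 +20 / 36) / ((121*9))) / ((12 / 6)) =113 / 131868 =0.00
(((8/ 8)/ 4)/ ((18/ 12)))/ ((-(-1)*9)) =1/ 54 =0.02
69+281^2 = 79030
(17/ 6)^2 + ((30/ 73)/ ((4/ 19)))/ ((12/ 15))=55019/ 5256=10.47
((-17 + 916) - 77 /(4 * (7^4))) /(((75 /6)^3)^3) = 157877376 /1308441162109375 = 0.00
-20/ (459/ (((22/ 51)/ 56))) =-55/ 163863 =-0.00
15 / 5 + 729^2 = 531444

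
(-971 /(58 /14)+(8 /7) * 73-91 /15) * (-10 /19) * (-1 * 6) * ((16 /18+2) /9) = -49724272 /312417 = -159.16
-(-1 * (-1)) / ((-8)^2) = -1 / 64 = -0.02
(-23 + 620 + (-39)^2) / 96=353 / 16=22.06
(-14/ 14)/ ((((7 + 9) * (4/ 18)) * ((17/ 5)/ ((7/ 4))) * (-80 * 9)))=7/ 34816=0.00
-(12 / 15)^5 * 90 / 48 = -384 / 625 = -0.61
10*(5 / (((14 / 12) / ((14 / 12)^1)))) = 50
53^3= 148877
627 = 627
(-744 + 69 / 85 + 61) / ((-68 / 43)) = 1246699 / 2890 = 431.38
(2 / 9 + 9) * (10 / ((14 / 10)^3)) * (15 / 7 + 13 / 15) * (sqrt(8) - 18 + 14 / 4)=-95076500 / 64827 + 13114000 * sqrt(2) / 64827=-1180.53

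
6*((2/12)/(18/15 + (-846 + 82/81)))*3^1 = -1215/341734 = -0.00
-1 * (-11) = 11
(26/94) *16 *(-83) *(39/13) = -51792/47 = -1101.96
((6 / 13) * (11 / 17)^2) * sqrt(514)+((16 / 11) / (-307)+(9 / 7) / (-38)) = -34649 / 898282+726 * sqrt(514) / 3757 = 4.34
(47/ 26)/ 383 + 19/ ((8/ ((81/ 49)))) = 7671893/ 1951768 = 3.93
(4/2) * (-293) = -586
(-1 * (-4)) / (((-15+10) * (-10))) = 2 / 25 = 0.08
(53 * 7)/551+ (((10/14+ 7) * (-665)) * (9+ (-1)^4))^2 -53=1450061161168/551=2631689947.67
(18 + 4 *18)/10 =9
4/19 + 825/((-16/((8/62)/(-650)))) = 13523/61256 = 0.22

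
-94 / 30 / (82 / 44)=-1034 / 615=-1.68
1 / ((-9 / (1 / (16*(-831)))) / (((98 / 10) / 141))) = 0.00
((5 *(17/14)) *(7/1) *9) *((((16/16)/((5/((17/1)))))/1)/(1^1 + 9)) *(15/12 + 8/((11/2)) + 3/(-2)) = 137853/880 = 156.65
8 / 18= 4 / 9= 0.44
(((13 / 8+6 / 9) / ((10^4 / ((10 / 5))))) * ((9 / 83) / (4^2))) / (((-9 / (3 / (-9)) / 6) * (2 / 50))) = 11 / 637440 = 0.00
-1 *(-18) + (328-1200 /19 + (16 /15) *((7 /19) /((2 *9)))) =725546 /2565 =282.86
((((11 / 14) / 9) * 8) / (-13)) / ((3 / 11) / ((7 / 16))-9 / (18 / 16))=121 / 16614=0.01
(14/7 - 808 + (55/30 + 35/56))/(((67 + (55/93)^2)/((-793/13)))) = 3391517955/4660064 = 727.78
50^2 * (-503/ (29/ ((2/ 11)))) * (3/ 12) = -628750/ 319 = -1971.00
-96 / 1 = -96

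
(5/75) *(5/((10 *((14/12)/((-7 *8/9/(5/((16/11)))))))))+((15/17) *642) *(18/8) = 107249773/84150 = 1274.51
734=734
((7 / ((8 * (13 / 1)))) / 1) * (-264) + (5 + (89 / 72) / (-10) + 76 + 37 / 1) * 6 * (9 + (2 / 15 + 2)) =183839141 / 23400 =7856.37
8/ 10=4/ 5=0.80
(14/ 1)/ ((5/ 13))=182/ 5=36.40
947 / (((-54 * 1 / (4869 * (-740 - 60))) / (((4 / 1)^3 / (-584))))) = -1639446400 / 219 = -7486056.62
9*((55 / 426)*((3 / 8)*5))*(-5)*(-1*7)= 86625 / 1136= 76.25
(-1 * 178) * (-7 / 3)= 415.33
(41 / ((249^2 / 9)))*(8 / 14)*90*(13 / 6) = 31980 / 48223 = 0.66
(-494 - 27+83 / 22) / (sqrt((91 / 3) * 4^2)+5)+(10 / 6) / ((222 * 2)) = 113752165 / 20234412 - 22758 * sqrt(273) / 15191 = -19.13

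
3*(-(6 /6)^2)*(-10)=30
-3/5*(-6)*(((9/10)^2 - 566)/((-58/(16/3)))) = 678228/3625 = 187.10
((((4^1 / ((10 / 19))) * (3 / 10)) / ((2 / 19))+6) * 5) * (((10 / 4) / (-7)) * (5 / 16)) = -15.44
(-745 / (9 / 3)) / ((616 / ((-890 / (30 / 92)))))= 1525015 / 1386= 1100.30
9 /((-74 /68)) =-306 /37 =-8.27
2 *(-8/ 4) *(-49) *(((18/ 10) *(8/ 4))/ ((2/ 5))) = 1764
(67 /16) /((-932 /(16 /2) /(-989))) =66263 /1864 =35.55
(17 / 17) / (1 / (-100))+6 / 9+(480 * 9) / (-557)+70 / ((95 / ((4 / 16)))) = -6788251 / 63498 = -106.90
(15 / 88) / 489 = 5 / 14344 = 0.00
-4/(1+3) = -1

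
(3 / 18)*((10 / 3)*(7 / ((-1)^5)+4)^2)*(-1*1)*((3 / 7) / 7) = -15 / 49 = -0.31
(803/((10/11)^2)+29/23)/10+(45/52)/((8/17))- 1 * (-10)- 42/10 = 125493923/1196000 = 104.93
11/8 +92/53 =1319/424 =3.11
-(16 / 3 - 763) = 2273 / 3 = 757.67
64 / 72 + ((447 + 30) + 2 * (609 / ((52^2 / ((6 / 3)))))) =2912957 / 6084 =478.79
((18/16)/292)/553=9/1291808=0.00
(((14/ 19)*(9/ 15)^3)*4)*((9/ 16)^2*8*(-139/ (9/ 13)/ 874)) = -3073707/ 8303000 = -0.37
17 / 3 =5.67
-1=-1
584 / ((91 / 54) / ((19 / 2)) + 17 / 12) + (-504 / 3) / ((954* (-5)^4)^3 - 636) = 366.36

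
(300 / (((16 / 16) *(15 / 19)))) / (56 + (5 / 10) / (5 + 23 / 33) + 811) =28576 / 65205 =0.44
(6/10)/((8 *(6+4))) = 3/400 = 0.01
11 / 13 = 0.85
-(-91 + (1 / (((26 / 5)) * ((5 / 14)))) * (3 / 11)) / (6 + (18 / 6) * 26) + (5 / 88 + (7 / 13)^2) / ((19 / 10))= 535787 / 423852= 1.26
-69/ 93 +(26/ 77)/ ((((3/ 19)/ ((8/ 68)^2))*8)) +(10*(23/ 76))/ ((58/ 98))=9978160315/ 2280620958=4.38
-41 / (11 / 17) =-697 / 11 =-63.36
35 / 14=5 / 2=2.50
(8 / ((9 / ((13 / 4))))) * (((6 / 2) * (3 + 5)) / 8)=26 / 3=8.67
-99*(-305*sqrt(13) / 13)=30195*sqrt(13) / 13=8374.59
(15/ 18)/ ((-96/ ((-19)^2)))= -1805/ 576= -3.13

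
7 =7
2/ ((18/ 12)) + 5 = 19/ 3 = 6.33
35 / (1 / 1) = 35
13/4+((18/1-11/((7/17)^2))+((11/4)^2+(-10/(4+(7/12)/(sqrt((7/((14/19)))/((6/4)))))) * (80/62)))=-13891315875/353453072+11200 * sqrt(57)/450833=-39.11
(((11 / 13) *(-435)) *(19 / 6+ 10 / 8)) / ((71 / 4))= -84535 / 923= -91.59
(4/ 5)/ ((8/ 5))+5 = 11/ 2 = 5.50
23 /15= 1.53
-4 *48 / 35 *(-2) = 384 / 35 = 10.97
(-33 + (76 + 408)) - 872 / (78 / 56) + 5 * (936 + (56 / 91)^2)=2284969 / 507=4506.84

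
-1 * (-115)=115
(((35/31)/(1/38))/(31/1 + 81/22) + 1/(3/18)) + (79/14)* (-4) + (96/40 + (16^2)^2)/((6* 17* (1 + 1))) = 108543247/354795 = 305.93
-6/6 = -1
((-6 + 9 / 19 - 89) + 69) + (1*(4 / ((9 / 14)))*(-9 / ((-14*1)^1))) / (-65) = -31601 / 1235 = -25.59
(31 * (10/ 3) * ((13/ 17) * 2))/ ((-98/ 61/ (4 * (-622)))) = 611625040/ 2499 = 244747.92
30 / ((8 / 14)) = 105 / 2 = 52.50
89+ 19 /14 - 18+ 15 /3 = 1083 /14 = 77.36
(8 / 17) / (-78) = -4 / 663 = -0.01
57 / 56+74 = 4201 / 56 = 75.02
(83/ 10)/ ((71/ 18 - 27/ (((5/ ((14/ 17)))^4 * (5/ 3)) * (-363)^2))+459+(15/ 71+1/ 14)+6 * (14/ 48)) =567483749687373750/ 31791201352706232727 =0.02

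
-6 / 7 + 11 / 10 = 17 / 70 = 0.24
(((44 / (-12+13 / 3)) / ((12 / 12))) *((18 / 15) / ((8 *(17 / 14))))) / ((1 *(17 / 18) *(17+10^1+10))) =-0.02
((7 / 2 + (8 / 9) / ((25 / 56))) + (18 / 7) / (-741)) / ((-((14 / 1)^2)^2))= -4269659 / 29889568800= -0.00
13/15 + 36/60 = 22/15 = 1.47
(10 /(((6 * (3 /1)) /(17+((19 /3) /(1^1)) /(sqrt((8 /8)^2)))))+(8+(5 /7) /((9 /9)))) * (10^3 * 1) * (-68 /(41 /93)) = -8636476000 /2583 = -3343583.43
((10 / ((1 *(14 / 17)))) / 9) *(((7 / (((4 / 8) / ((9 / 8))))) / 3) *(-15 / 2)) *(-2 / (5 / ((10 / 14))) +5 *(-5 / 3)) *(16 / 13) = 153850 / 273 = 563.55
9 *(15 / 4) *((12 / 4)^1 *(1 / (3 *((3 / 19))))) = 855 / 4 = 213.75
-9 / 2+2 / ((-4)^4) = -575 / 128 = -4.49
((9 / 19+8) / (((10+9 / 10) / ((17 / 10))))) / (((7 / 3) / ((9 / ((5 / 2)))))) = 21114 / 10355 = 2.04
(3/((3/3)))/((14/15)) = 45/14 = 3.21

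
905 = 905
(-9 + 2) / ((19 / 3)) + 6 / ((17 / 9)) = 669 / 323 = 2.07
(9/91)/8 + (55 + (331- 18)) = 267913/728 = 368.01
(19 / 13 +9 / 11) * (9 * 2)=5868 / 143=41.03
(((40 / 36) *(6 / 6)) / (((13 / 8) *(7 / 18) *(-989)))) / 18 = -80 / 809991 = -0.00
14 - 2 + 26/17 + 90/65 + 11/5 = 18911/1105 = 17.11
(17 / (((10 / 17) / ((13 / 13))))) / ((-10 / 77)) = -22253 / 100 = -222.53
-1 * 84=-84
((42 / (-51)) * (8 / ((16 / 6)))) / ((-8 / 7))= 147 / 68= 2.16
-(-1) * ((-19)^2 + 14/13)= 4707/13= 362.08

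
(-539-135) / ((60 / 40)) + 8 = -1324 / 3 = -441.33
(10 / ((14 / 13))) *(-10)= -650 / 7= -92.86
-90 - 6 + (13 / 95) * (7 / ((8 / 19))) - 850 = -37749 / 40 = -943.72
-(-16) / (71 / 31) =496 / 71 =6.99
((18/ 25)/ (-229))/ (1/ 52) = -936/ 5725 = -0.16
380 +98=478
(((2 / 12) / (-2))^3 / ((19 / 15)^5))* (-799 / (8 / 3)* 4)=67415625 / 316940672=0.21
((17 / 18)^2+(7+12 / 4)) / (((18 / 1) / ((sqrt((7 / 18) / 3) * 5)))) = 17645 * sqrt(42) / 104976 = 1.09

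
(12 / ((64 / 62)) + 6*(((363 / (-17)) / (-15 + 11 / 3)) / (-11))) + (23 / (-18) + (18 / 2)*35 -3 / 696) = 48925547 / 150858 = 324.32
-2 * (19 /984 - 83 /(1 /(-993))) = -81100315 /492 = -164838.04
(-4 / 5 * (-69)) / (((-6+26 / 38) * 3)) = -1748 / 505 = -3.46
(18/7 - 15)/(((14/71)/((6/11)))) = -18531/539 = -34.38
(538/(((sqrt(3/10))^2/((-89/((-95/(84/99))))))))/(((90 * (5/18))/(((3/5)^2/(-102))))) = -1340696/6661875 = -0.20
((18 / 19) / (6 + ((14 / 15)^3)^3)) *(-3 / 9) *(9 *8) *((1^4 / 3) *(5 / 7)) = -13839609375000 / 16712860001761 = -0.83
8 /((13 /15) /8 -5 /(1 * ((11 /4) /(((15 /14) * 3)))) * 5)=-73920 /268999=-0.27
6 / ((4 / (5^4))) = 1875 / 2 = 937.50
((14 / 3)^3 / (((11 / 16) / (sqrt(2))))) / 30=21952 * sqrt(2) / 4455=6.97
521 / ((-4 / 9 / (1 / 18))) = -521 / 8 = -65.12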